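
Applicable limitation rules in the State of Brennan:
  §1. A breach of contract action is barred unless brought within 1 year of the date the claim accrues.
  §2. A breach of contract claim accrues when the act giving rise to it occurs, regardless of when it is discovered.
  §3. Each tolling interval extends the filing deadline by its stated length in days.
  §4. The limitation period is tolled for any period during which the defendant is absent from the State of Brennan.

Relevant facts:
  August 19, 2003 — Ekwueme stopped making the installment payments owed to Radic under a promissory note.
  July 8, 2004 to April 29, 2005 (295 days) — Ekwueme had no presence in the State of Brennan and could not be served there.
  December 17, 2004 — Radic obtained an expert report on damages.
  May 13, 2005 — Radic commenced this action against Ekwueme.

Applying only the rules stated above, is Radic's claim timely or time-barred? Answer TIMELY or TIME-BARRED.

The limitation period began to run on August 19, 2003.
Adding the 1 year base period to August 19, 2003 gives a deadline of August 19, 2004, before any tolling.
The period was tolled for 295 days by the defendant's absence from the jurisdiction (July 8, 2004 to April 29, 2005), pushing the deadline to June 10, 2005.
The other events in the timeline have no effect on the limitation period under the stated rules.
Radic filed on May 13, 2005, before the June 10, 2005 deadline, so the action is timely.

TIMELY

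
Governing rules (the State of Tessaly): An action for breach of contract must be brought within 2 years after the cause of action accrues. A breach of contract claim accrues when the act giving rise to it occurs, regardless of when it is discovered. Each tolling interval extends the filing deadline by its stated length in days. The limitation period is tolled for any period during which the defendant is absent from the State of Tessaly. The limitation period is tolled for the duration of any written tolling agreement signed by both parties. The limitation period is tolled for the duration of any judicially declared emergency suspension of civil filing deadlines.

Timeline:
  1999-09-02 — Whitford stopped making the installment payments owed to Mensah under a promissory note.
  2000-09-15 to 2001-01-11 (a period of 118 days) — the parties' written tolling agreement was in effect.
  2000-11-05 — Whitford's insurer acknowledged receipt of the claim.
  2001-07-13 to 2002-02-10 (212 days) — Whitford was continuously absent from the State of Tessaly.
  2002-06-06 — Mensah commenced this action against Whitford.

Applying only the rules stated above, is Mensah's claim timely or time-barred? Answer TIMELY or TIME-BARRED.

TIMELY

The cause of action accrued on 1999-09-02, the date of the act.
Adding the 2 years base period to 1999-09-02 gives a deadline of 2001-09-02, before any tolling.
The written tolling agreement from 2000-09-15 to 2001-01-11 tolled the period for 118 days, extending the deadline to 2001-12-29.
The defendant's absence from the jurisdiction from 2001-07-13 to 2002-02-10 tolled the period for 212 days, extending the deadline to 2002-07-29.
The other events in the timeline have no effect on the limitation period under the stated rules.
Filing on 2002-06-06 beat the 2002-07-29 deadline — the action is timely.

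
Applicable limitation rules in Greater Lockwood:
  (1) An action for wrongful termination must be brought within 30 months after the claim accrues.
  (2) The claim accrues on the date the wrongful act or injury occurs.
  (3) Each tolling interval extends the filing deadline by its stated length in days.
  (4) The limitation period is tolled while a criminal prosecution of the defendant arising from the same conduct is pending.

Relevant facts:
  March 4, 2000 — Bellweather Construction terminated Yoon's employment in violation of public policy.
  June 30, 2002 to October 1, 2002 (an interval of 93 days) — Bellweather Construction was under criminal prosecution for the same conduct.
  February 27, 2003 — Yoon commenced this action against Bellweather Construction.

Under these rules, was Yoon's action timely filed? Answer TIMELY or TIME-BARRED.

TIME-BARRED

The claim accrued on March 4, 2000, the date of the act.
The untolled deadline — 30 months after March 4, 2000 — is September 4, 2002.
The period was tolled for 93 days by the pending criminal prosecution (June 30, 2002 to October 1, 2002), pushing the deadline to December 6, 2002.
The February 27, 2003 filing falls after the December 6, 2002 deadline; the claim is time-barred.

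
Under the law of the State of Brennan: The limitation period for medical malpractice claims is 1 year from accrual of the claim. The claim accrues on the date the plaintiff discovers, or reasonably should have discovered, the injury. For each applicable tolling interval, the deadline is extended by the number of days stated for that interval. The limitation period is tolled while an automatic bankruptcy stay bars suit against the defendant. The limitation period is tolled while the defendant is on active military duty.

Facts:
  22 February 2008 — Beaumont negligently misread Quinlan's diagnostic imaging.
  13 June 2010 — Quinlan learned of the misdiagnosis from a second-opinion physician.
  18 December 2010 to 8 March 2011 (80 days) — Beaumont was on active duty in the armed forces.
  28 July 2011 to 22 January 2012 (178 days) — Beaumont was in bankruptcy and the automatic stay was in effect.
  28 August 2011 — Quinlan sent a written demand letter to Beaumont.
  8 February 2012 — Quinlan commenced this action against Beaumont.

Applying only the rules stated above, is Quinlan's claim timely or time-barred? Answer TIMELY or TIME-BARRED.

TIMELY

Accrual is tied to discovery, so the period began on 13 June 2010 rather than on 22 February 2008 when the act occurred.
Adding the 1 year base period to 13 June 2010 gives a deadline of 13 June 2011, before any tolling.
The period was tolled for 80 days by the defendant's active military service (18 December 2010 to 8 March 2011), pushing the deadline to 1 September 2011.
The period was tolled for 178 days by the automatic bankruptcy stay (28 July 2011 to 22 January 2012), pushing the deadline to 26 February 2012.
The other events in the timeline have no effect on the limitation period under the stated rules.
Quinlan filed on 8 February 2012, before the 26 February 2012 deadline, so the action is timely.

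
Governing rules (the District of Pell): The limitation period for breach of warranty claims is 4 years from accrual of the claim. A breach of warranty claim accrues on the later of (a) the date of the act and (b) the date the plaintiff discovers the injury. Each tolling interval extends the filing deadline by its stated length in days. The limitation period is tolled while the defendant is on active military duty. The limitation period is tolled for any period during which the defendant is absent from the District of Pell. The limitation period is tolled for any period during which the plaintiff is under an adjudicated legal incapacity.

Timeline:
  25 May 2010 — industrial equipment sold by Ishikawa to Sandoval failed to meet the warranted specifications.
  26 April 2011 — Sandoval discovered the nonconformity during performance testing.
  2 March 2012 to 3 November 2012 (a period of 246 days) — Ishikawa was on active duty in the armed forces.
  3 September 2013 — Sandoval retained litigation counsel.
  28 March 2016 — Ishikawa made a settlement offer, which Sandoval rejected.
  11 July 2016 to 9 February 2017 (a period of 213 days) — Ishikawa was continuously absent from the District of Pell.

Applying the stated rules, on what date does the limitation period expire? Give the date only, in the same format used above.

Taking the later of the act (25 May 2010) and discovery (26 April 2011), the claim accrued on 26 April 2011.
4 years from 26 April 2011 is 26 April 2015.
Because the defendant's active military service ran from 2 March 2012 to 3 November 2012, the deadline is extended by 246 days to 28 December 2015.
The defendant's absence from the jurisdiction from 11 July 2016 to 9 February 2017 began after the period had already run on 28 December 2015, so it has no tolling effect.
Nothing else in the chronology tolls or restarts the period.

28 December 2015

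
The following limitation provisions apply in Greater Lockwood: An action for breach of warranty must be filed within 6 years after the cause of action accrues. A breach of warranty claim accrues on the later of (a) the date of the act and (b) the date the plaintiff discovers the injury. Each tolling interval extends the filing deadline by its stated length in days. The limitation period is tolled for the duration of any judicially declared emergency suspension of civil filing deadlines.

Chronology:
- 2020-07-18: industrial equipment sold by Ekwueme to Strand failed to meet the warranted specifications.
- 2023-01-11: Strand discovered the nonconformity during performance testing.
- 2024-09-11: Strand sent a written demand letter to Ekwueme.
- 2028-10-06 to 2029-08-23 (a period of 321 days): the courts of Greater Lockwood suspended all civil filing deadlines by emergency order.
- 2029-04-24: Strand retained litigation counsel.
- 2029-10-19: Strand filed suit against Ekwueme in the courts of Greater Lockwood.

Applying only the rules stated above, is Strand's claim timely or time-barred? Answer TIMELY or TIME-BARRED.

The claim accrued on 2023-01-11 — the later of the 2020-07-18 act and the 2023-01-11 discovery.
The untolled deadline — 6 years after 2023-01-11 — is 2029-01-11.
The period was tolled for 321 days by the emergency suspension of filing deadlines (2028-10-06 to 2029-08-23), pushing the deadline to 2029-11-28.
None of the other events listed affects the running of the period under the stated rules.
The 2029-10-19 filing precedes the 2029-11-28 deadline; the claim is timely.

TIMELY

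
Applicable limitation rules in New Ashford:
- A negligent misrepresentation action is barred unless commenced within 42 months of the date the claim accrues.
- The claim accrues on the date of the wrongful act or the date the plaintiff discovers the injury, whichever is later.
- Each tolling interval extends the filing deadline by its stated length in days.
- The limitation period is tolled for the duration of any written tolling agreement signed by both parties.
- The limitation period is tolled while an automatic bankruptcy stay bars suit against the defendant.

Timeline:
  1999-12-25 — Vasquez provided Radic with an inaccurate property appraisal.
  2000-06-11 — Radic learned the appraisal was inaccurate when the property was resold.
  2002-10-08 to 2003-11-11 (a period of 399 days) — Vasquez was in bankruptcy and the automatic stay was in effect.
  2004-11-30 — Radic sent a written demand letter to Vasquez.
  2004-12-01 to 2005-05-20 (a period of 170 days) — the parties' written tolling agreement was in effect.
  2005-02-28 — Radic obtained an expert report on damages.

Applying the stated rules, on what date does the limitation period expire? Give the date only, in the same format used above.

Taking the later of the act (1999-12-25) and discovery (2000-06-11), the claim accrued on 2000-06-11.
The untolled deadline — 42 months after 2000-06-11 — is 2003-12-11.
Because the automatic bankruptcy stay ran from 2002-10-08 to 2003-11-11, the deadline is extended by 399 days to 2005-01-13.
Because the written tolling agreement ran from 2004-12-01 to 2005-05-20, the deadline is extended by 170 days to 2005-07-02.
Nothing else in the chronology tolls or restarts the period.

2005-07-02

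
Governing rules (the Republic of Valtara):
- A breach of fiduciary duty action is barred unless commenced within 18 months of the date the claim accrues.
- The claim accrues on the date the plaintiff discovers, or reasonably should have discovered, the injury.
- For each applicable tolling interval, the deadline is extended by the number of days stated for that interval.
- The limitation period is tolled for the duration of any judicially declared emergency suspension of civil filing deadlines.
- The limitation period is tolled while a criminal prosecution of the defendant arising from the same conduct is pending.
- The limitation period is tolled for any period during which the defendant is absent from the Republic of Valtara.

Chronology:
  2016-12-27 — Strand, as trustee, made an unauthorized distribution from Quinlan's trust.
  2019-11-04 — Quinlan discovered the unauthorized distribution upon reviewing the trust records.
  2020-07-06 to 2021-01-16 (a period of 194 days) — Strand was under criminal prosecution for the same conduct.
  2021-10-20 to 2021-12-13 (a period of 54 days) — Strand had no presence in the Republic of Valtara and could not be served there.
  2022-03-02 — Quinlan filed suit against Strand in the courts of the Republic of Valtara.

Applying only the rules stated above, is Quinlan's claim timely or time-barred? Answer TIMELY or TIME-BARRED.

The claim did not accrue until Quinlan discovered the injury on 2019-11-04; the 2016-12-27 act date does not start the clock under the stated rule.
Adding the 18 months base period to 2019-11-04 gives a deadline of 2021-05-04, before any tolling.
The pending criminal prosecution from 2020-07-06 to 2021-01-16 tolled the period for 194 days, extending the deadline to 2021-11-14.
The period was tolled for 54 days by the defendant's absence from the jurisdiction (2021-10-20 to 2021-12-13), pushing the deadline to 2022-01-07.
The 2022-03-02 filing falls after the 2022-01-07 deadline; the claim is time-barred.

TIME-BARRED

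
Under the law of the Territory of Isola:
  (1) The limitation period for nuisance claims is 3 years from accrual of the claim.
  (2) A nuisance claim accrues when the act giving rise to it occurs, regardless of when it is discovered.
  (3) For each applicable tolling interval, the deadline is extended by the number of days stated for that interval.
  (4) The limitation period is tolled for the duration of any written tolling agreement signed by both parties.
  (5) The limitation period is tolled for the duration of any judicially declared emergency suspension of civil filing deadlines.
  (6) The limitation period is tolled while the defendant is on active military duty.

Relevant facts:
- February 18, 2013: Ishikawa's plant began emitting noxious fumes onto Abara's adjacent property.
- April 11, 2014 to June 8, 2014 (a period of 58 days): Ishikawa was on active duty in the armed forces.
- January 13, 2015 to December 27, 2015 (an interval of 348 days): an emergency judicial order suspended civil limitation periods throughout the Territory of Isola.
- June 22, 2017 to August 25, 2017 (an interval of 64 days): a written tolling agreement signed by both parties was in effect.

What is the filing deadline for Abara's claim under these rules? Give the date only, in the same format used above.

March 30, 2017

The claim accrued on February 18, 2013, the date of the act.
The untolled deadline — 3 years after February 18, 2013 — is February 18, 2016.
The period was tolled for 58 days by the defendant's active military service (April 11, 2014 to June 8, 2014), pushing the deadline to April 16, 2016.
The emergency suspension of filing deadlines from January 13, 2015 to December 27, 2015 tolled the period for 348 days, extending the deadline to March 30, 2017.
By the time the written tolling agreement began on June 22, 2017, the limitation period had already expired on March 30, 2017; that interval cannot revive it.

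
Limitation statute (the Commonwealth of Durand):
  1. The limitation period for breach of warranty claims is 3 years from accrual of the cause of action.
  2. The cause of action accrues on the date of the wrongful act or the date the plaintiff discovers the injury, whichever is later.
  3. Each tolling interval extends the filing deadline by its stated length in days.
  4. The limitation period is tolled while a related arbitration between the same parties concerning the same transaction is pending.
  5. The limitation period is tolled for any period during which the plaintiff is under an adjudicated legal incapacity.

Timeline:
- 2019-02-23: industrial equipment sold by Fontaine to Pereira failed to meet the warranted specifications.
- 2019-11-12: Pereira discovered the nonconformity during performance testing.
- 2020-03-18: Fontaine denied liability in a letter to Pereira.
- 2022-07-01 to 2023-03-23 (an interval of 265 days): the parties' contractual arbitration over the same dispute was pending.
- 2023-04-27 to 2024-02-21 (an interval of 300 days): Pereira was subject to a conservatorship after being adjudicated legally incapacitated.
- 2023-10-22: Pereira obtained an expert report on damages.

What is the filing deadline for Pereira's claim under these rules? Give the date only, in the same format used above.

2024-05-30

The claim accrued on 2019-11-12 — the later of the 2019-02-23 act and the 2019-11-12 discovery.
The untolled deadline — 3 years after 2019-11-12 — is 2022-11-12.
The period was tolled for 265 days by the pending related arbitration (2022-07-01 to 2023-03-23), pushing the deadline to 2023-08-04.
The plaintiff's legal incapacity from 2023-04-27 to 2024-02-21 tolled the period for 300 days, extending the deadline to 2024-05-30.
Nothing else in the chronology tolls or restarts the period.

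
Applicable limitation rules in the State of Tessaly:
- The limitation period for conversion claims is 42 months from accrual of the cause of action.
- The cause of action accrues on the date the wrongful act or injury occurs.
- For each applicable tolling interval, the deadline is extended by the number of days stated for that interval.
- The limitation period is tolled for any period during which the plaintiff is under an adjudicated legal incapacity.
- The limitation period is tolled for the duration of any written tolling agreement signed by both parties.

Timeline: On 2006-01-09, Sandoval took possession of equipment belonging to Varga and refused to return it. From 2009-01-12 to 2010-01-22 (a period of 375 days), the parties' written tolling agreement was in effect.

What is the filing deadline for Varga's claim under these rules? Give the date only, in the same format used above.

2010-07-19

The claim accrued on 2006-01-09, when the wrongful act occurred.
Adding the 42 months base period to 2006-01-09 gives a deadline of 2009-07-09, before any tolling.
Because the written tolling agreement ran from 2009-01-12 to 2010-01-22, the deadline is extended by 375 days to 2010-07-19.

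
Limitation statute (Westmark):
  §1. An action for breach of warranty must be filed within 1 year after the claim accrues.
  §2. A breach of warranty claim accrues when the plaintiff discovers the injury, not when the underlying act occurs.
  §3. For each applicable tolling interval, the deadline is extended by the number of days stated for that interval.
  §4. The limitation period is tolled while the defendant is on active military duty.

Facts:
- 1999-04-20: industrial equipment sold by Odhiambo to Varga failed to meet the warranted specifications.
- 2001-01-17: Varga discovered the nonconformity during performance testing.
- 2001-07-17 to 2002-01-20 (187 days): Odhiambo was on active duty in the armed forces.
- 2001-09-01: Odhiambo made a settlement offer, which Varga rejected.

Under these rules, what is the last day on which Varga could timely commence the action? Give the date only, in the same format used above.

The claim did not accrue until Varga discovered the injury on 2001-01-17; the 1999-04-20 act date does not start the clock under the stated rule.
Adding the 1 year base period to 2001-01-17 gives a deadline of 2002-01-17, before any tolling.
The defendant's active military service from 2001-07-17 to 2002-01-20 tolled the period for 187 days, extending the deadline to 2002-07-23.
None of the other events listed affects the running of the period under the stated rules.

2002-07-23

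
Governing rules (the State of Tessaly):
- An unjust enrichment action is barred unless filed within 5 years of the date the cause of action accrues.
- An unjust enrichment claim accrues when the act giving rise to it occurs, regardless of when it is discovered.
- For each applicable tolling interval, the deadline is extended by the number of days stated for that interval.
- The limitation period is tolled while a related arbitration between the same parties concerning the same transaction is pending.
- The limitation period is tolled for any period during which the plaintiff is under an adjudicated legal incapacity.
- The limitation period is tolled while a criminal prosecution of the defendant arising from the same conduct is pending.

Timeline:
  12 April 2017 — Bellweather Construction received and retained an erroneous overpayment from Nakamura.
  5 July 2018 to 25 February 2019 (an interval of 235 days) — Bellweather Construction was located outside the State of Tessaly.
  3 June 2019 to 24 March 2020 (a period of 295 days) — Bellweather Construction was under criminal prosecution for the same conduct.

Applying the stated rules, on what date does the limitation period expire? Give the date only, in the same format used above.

1 February 2023

The claim accrued on 12 April 2017, when the wrongful act occurred.
5 years from 12 April 2017 is 12 April 2022.
The period was tolled for 295 days by the pending criminal prosecution (3 June 2019 to 24 March 2020), pushing the deadline to 1 February 2023.
Although the defendant's absence ran from 5 July 2018 to 25 February 2019, the stated rules do not make that a tolling event, so it is disregarded.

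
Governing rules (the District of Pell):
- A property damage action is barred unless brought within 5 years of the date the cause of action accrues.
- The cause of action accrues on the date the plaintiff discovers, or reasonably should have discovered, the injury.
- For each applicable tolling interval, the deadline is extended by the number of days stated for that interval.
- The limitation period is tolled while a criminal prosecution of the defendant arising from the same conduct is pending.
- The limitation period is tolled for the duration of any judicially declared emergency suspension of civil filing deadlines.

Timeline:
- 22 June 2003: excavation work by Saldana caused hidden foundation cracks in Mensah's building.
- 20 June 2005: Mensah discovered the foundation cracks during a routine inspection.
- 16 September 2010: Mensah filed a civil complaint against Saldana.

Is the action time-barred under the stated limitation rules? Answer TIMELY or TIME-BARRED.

TIME-BARRED

Accrual is tied to discovery, so the period began on 20 June 2005 rather than on 22 June 2003 when the act occurred.
Adding the 5 years base period to 20 June 2005 gives a deadline of 20 June 2010, before any tolling.
The 16 September 2010 filing falls after the 20 June 2010 deadline; the claim is time-barred.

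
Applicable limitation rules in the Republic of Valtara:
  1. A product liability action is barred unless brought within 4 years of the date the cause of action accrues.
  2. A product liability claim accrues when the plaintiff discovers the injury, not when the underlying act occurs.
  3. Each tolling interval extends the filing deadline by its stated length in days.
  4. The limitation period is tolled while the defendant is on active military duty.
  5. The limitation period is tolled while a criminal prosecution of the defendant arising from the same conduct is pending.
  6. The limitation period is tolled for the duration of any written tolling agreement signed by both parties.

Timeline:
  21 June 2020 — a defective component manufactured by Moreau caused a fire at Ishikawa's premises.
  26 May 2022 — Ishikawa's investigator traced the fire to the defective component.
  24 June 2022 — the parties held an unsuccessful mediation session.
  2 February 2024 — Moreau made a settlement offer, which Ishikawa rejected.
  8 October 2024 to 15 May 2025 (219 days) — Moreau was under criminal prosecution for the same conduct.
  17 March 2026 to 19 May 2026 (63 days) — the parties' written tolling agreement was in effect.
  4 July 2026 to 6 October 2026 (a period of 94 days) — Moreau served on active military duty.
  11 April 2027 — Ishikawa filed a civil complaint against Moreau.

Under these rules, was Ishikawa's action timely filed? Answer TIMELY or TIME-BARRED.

Accrual is tied to discovery, so the period began on 26 May 2022 rather than on 21 June 2020 when the act occurred.
4 years from 26 May 2022 is 26 May 2026.
Because the pending criminal prosecution ran from 8 October 2024 to 15 May 2025, the deadline is extended by 219 days to 31 December 2026.
Because the written tolling agreement ran from 17 March 2026 to 19 May 2026, the deadline is extended by 63 days to 4 March 2027.
The defendant's active military service from 4 July 2026 to 6 October 2026 tolled the period for 94 days, extending the deadline to 6 June 2027.
Nothing else in the chronology tolls or restarts the period.
Ishikawa filed on 11 April 2027, before the 6 June 2027 deadline, so the action is timely.

TIMELY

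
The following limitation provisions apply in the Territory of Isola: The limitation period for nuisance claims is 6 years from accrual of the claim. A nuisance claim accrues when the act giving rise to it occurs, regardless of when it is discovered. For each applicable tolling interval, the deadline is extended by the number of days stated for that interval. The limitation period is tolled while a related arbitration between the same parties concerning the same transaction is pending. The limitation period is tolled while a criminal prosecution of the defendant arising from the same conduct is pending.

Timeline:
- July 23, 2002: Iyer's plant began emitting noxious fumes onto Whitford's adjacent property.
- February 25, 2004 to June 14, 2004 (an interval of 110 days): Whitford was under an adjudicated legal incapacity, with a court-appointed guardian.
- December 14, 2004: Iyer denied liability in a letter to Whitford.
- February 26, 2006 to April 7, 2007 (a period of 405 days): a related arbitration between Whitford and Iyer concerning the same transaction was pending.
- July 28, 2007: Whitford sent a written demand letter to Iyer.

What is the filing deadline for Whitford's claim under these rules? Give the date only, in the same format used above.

The claim accrued on July 23, 2002, the date of the act.
Adding the 6 years base period to July 23, 2002 gives a deadline of July 23, 2008, before any tolling.
The period was tolled for 405 days by the pending related arbitration (February 26, 2006 to April 7, 2007), pushing the deadline to September 1, 2009.
The plaintiff's legal incapacity from February 25, 2004 to June 14, 2004 does not toll the period, because no stated rule makes the plaintiff's incapacity a tolling event.
The other events in the timeline have no effect on the limitation period under the stated rules.

September 1, 2009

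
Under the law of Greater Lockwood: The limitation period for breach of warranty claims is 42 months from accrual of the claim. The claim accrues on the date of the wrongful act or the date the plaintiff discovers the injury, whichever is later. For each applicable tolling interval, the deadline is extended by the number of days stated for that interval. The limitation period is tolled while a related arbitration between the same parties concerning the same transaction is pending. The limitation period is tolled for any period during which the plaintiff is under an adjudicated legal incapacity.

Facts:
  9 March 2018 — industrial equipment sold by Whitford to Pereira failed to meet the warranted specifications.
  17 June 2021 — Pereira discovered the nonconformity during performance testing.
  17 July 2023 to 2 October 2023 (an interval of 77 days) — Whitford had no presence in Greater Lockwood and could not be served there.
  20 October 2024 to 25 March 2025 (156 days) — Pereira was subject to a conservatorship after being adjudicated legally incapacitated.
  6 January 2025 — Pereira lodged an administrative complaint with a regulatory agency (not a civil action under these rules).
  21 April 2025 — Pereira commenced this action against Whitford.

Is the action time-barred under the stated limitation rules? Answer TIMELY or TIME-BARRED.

TIMELY

Taking the later of the act (9 March 2018) and discovery (17 June 2021), the claim accrued on 17 June 2021.
42 months from 17 June 2021 is 17 December 2024.
The plaintiff's legal incapacity from 20 October 2024 to 25 March 2025 tolled the period for 156 days, extending the deadline to 22 May 2025.
The defendant's absence from the jurisdiction from 17 July 2023 to 2 October 2023 does not toll the period, because no stated rule makes the defendant's absence a tolling event.
The other events in the timeline have no effect on the limitation period under the stated rules.
The 21 April 2025 filing precedes the 22 May 2025 deadline; the claim is timely.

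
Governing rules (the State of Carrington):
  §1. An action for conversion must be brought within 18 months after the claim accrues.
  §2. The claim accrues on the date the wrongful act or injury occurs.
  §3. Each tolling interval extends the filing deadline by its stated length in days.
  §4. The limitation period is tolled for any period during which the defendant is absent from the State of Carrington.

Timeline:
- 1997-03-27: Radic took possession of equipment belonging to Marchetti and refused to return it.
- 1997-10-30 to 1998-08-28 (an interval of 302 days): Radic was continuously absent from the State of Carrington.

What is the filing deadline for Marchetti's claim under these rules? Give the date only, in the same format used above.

1999-07-26

The limitation period began to run on 1997-03-27.
The untolled deadline — 18 months after 1997-03-27 — is 1998-09-27.
The defendant's absence from the jurisdiction from 1997-10-30 to 1998-08-28 tolled the period for 302 days, extending the deadline to 1999-07-26.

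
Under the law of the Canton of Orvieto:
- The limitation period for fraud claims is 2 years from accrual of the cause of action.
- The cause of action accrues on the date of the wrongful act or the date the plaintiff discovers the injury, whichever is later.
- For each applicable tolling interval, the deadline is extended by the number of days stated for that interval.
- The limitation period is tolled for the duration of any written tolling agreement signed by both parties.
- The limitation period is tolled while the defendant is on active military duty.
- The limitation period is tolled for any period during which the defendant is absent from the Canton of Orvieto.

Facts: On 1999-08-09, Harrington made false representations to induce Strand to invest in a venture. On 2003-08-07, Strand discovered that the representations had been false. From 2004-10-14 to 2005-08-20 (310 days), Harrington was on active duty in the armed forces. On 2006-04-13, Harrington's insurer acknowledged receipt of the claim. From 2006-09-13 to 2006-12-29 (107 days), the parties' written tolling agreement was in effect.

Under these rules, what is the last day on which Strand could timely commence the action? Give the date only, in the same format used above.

Because discovery on 2003-08-07 post-dates the 1999-08-09 act, accrual under the later-of rule falls on 2003-08-07.
Adding the 2 years base period to 2003-08-07 gives a deadline of 2005-08-07, before any tolling.
The period was tolled for 310 days by the defendant's active military service (2004-10-14 to 2005-08-20), pushing the deadline to 2006-06-13.
The written tolling agreement starting 2006-09-13 came too late — the period had run on 2006-06-13 — and so does not extend the deadline.
None of the other events listed affects the running of the period under the stated rules.

2006-06-13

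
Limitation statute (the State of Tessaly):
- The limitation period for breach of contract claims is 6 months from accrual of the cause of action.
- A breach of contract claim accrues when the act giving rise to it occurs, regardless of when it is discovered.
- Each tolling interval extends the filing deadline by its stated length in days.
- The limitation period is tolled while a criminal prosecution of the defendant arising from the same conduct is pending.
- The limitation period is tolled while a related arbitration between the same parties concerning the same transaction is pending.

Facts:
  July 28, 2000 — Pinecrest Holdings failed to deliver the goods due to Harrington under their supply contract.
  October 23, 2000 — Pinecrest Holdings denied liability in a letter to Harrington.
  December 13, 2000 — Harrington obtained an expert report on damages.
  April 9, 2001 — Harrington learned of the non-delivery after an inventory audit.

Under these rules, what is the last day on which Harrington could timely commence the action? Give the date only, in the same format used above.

January 28, 2001

Accrual is governed by the date of the act, so the period began to run on July 28, 2000; the later discovery on April 9, 2001 is irrelevant under the stated rule.
The untolled deadline — 6 months after July 28, 2000 — is January 28, 2001.
The other events in the timeline have no effect on the limitation period under the stated rules.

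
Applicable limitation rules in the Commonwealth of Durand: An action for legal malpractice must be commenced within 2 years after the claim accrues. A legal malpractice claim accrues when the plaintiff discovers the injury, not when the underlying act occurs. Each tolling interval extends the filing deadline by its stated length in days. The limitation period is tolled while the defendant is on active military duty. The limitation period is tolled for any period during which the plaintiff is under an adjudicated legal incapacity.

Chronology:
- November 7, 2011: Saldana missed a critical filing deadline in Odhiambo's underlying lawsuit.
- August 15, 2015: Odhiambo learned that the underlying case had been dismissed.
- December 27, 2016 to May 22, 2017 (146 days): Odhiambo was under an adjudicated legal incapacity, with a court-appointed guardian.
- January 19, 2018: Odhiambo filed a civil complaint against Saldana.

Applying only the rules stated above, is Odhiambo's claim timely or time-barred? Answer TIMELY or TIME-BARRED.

TIME-BARRED

The claim did not accrue until Odhiambo discovered the injury on August 15, 2015; the November 7, 2011 act date does not start the clock under the stated rule.
The untolled deadline — 2 years after August 15, 2015 — is August 15, 2017.
The period was tolled for 146 days by the plaintiff's legal incapacity (December 27, 2016 to May 22, 2017), pushing the deadline to January 8, 2018.
Odhiambo filed on January 19, 2018, after the January 8, 2018 deadline, so the action is time-barred.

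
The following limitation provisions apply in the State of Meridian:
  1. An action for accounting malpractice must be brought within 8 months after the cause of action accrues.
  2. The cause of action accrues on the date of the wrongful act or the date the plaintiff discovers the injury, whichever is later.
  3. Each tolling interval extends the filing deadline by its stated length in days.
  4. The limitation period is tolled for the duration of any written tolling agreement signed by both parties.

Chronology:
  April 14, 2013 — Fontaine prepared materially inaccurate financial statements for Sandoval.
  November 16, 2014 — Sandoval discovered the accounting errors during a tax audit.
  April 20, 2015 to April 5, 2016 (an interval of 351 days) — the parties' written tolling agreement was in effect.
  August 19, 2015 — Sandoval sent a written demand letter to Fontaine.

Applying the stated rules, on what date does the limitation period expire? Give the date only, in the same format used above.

Because discovery on November 16, 2014 post-dates the April 14, 2013 act, accrual under the later-of rule falls on November 16, 2014.
8 months from November 16, 2014 is July 16, 2015.
The written tolling agreement from April 20, 2015 to April 5, 2016 tolled the period for 351 days, extending the deadline to July 1, 2016.
Nothing else in the chronology tolls or restarts the period.

July 1, 2016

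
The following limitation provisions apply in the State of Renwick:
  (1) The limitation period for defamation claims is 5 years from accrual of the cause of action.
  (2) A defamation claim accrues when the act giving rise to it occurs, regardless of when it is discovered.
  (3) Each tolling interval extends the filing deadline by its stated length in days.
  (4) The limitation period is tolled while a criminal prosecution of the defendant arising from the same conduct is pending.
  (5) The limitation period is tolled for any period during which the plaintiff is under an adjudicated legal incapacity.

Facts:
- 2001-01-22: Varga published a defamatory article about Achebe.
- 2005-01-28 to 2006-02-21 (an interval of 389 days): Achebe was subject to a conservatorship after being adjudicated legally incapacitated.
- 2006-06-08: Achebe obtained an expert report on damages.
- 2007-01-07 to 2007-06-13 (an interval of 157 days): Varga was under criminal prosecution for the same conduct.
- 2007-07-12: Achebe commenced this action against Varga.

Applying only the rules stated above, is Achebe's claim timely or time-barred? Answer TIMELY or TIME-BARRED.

The claim accrued on 2001-01-22, when the wrongful act occurred.
The untolled deadline — 5 years after 2001-01-22 — is 2006-01-22.
The period was tolled for 389 days by the plaintiff's legal incapacity (2005-01-28 to 2006-02-21), pushing the deadline to 2007-02-15.
The pending criminal prosecution from 2007-01-07 to 2007-06-13 tolled the period for 157 days, extending the deadline to 2007-07-22.
None of the other events listed affects the running of the period under the stated rules.
The 2007-07-12 filing precedes the 2007-07-22 deadline; the claim is timely.

TIMELY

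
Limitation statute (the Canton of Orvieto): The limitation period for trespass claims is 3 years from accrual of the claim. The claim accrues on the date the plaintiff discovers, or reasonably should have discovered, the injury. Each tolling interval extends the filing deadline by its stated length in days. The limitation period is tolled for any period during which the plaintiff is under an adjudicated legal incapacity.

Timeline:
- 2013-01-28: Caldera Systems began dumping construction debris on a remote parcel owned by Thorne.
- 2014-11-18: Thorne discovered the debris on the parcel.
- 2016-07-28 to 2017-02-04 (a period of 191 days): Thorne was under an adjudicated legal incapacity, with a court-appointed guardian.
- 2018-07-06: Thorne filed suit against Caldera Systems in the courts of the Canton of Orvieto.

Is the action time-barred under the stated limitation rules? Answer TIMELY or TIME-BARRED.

TIME-BARRED

Under the discovery rule, the claim accrued on 2014-11-18, when Thorne discovered the injury — not on the 2013-01-28 date of the underlying act.
The untolled deadline — 3 years after 2014-11-18 — is 2017-11-18.
The plaintiff's legal incapacity from 2016-07-28 to 2017-02-04 tolled the period for 191 days, extending the deadline to 2018-05-28.
The 2018-07-06 filing falls after the 2018-05-28 deadline; the claim is time-barred.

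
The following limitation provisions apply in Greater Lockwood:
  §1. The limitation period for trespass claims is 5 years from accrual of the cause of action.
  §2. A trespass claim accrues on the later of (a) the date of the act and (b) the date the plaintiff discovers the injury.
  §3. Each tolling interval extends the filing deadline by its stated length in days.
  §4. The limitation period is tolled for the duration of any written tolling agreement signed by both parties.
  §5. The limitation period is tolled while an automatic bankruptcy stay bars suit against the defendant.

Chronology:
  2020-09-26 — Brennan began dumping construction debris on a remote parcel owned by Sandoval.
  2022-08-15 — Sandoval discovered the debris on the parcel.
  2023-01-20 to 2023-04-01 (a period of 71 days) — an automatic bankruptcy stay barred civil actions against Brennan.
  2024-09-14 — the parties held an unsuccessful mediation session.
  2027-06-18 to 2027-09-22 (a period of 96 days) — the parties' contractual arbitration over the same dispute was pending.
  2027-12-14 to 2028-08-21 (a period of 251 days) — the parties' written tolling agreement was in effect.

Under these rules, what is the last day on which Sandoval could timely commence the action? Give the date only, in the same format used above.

Because discovery on 2022-08-15 post-dates the 2020-09-26 act, accrual under the later-of rule falls on 2022-08-15.
The untolled deadline — 5 years after 2022-08-15 — is 2027-08-15.
The automatic bankruptcy stay from 2023-01-20 to 2023-04-01 tolled the period for 71 days, extending the deadline to 2027-10-25.
By the time the written tolling agreement began on 2027-12-14, the limitation period had already expired on 2027-10-25; that interval cannot revive it.
No stated provision tolls the period for a pending arbitration, so the interval from 2027-06-18 to 2027-09-22 has no effect on the deadline.
Nothing else in the chronology tolls or restarts the period.

2027-10-25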